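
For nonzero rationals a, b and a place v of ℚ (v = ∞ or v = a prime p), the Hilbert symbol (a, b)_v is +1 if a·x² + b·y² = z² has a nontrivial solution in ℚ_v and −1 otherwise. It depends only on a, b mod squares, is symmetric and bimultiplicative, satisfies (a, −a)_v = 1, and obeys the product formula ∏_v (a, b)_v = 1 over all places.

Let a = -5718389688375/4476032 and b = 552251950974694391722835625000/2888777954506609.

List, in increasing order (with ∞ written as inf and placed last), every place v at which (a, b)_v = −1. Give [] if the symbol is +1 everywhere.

(a, b) ≡ (-30, 2730) mod (ℚ^×)²; places V = {2, 3, 5, 7, 11, 13, 17, 23, 29, 37, 53, 59, ∞}.
(a,b)_23: α=2, u≡18; β=4, v≡2 (mod 23); (18|23)=+1, (2|23)=+1; sign (−1)^0·+1^4·+1^2 = +1.
(a,b)_11: α=-2, u≡1; β=-4, v≡2 (mod 11); (1|11)=+1, (2|11)=-1; sign (−1)^0·+1^-4·-1^-2 = +1.
(a,b)_17: α=-2, u≡16; β=-4, v≡10 (mod 17); (16|17)=+1, (10|17)=-1; sign (−1)^0·+1^-4·-1^-2 = +1.
(a,b)_59: α=2, u≡1; β=0, v≡57 (mod 59); (1|59)=+1, (57|59)=+1; sign (−1)^0·+1^0·+1^2 = +1.
(a,b)_5: α=3, u≡4; β=7, v≡4 (mod 5); (4|5)=+1, (4|5)=+1; sign (−1)^0·+1^7·+1^3 = +1.
(a,b)_7: α=2, u≡3; β=5, v≡5 (mod 7); (3|7)=-1, (5|7)=-1; sign (−1)^0·-1^5·-1^2 = -1.
(a,b)_3: α=1, u≡2; β=7, v≡1 (mod 3); (2|3)=-1, (1|3)=+1; sign (−1)^1·-1^7·+1^1 = +1.
(a,b)_53: α=0, u≡33; β=-2, v≡48 (mod 53); (33|53)=-1, (48|53)=-1; sign (−1)^0·-1^-2·-1^0 = +1.
(a,b)_13: α=2, u≡3; β=7, v≡8 (mod 13); (3|13)=+1, (8|13)=-1; sign (−1)^0·+1^7·-1^2 = +1.
(a,b)_∞: sgn(-30)=−, sgn(2730)=+, so +1.
(a,b)_29: α=0, u≡4; β=-2, v≡7 (mod 29); (4|29)=+1, (7|29)=+1; sign (−1)^0·+1^-2·+1^0 = +1.
(a,b)_37: α=0, u≡11; β=2, v≡15 (mod 37); (11|37)=+1, (15|37)=-1; sign (−1)^0·+1^2·-1^0 = +1.
(a,b)_2: α=-7, β=3; u≡1, v≡5 (mod 8); ε(u)ε(v)=0·0, αω(v)=-7·1, βω(u)=3·0; sum ≡ 1  ⇒  -1.
(-30, 2730 / ℚ) ramifies at {2, 7}: a division algebra.

[2, 7]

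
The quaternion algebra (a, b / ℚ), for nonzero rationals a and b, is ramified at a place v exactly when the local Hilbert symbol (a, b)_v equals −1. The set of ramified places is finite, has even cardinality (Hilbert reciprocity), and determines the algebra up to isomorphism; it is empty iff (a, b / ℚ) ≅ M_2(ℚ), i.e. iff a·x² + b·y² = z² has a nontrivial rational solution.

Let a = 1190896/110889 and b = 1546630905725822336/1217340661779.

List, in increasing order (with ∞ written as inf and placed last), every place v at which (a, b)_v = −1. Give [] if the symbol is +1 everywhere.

(a, b) ≡ (31, 90706) mod (ℚ^×)²; places V = {2, 3, 7, 11, 19, 23, 31, 37, ∞}.
(a,b)_23: α=0, u≡8; β=2, v≡11 (mod 23); (8|23)=+1, (11|23)=-1; sign (−1)^0·+1^2·-1^0 = +1.
(a,b)_7: α=4, u≡3; β=9, v≡4 (mod 7); (3|7)=-1, (4|7)=+1; sign (−1)^0·-1^9·+1^4 = -1.
(a,b)_3: α=-4, u≡1; β=-10, v≡1 (mod 3); (1|3)=+1, (1|3)=+1; sign (−1)^0·+1^-10·+1^-4 = +1.
(a,b)_37: α=-2, u≡2; β=-4, v≡20 (mod 37); (2|37)=-1, (20|37)=-1; sign (−1)^0·-1^-4·-1^-2 = +1.
(a,b)_31: α=1, u≡19; β=3, v≡30 (mod 31); (19|31)=+1, (30|31)=-1; sign (−1)^1·+1^3·-1^1 = +1.
(a,b)_19: α=0, u≡18; β=1, v≡16 (mod 19); (18|19)=-1, (16|19)=+1; sign (−1)^0·-1^1·+1^0 = -1.
(a,b)_2: α=4, β=7; u≡7, v≡1 (mod 8); ε(u)ε(v)=1·0, αω(v)=4·0, βω(u)=7·0; sum ≡ 0  ⇒  +1.
(a,b)_11: α=0, u≡4; β=-1, v≡8 (mod 11); (4|11)=+1, (8|11)=-1; sign (−1)^0·+1^-1·-1^0 = +1.
(a,b)_∞: sgn(31)=+, sgn(90706)=+, so +1.
|Ram(31, 90706)| = 2, even; anisotropic at {7, 19}.

[7, 19]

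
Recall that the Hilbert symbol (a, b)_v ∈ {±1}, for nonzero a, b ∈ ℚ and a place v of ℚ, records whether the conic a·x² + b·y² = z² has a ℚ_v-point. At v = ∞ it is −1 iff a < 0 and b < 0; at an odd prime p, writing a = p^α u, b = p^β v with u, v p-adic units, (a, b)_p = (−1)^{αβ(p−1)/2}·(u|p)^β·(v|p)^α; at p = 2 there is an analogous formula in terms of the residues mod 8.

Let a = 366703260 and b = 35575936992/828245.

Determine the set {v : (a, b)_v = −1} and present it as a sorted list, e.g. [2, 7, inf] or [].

[2, 11]

Mod squares: a ≡ 1870935, b ≡ 14790. Check v ∈ {∞, 2, 3, 5, 7, 11, 17, 23, 29, 37}.
v=∞: 1870935 > 0 and 14790 > 0  ⇒  (a,b)_∞ = +1.
v=29: a=29^1·(≡12), b=29^1·(≡26) mod 29; (12|29)=-1, (26|29)=-1; (−1)^{1·1·14}·(-1)^1·(-1)^1 = +1.
v=3: a=3^1·(≡2), b=3^3·(≡1) mod 3; (2|3)=-1, (1|3)=+1; (−1)^{1·3·1}·(-1)^3·(+1)^1 = +1.
v=23: a=23^1·(≡20), b=23^0·(≡8) mod 23; (20|23)=-1, (8|23)=+1; (−1)^{1·0·11}·(-1)^0·(+1)^1 = +1.
v=2: v_2(a)=2, v_2(b)=5; units ≡ 7, 3 (mod 8); ε·ε+αω+βω = 1·1+2·1+5·0 ≡ 1  ⇒  (a,b)_2 = -1.
v=17: a=17^1·(≡7), b=17^5·(≡3) mod 17; (7|17)=-1, (3|17)=-1; (−1)^{1·5·8}·(-1)^5·(-1)^1 = +1.
v=37: a=37^0·(≡34), b=37^-2·(≡33) mod 37; (34|37)=+1, (33|37)=+1; (−1)^{0·-2·18}·(+1)^-2·(+1)^0 = +1.
v=7: a=7^2·(≡5), b=7^0·(≡3) mod 7; (5|7)=-1, (3|7)=-1; (−1)^{2·0·3}·(-1)^0·(-1)^2 = +1.
v=5: a=5^1·(≡2), b=5^-1·(≡3) mod 5; (2|5)=-1, (3|5)=-1; (−1)^{1·-1·2}·(-1)^-1·(-1)^1 = +1.
v=11: a=11^1·(≡5), b=11^-2·(≡8) mod 11; (5|11)=+1, (8|11)=-1; (−1)^{1·-2·5}·(+1)^-2·(-1)^1 = -1.
|Ram(1870935, 14790)| = 2, even; anisotropic at {2, 11}.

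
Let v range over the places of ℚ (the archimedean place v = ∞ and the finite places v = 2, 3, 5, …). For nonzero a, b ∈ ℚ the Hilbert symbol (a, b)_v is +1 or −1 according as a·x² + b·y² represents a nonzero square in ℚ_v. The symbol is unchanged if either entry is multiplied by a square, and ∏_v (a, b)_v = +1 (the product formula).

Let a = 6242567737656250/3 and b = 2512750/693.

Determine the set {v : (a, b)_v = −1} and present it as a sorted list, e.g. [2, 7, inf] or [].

[3, 7, 13, 19]

Mod squares: a ≡ 51870, b ≡ 14630. Check v ∈ {∞, 2, 3, 5, 7, 11, 13, 19, 23}.
v=23: a=23^2·(≡5), b=23^2·(≡4) mod 23; (5|23)=-1, (4|23)=+1; (−1)^{2·2·11}·(-1)^2·(+1)^2 = +1.
v=3: a=3^-1·(≡1), b=3^-2·(≡2) mod 3; (1|3)=+1, (2|3)=-1; (−1)^{-1·-2·1}·(+1)^-2·(-1)^-1 = -1.
v=11: a=11^2·(≡3), b=11^-1·(≡8) mod 11; (3|11)=+1, (8|11)=-1; (−1)^{2·-1·5}·(+1)^-1·(-1)^2 = +1.
v=5: a=5^7·(≡4), b=5^3·(≡4) mod 5; (4|5)=+1, (4|5)=+1; (−1)^{7·3·2}·(+1)^3·(+1)^7 = +1.
v=13: a=13^1·(≡1), b=13^0·(≡8) mod 13; (1|13)=+1, (8|13)=-1; (−1)^{1·0·6}·(+1)^0·(-1)^1 = -1.
v=19: a=19^3·(≡3), b=19^1·(≡18) mod 19; (3|19)=-1, (18|19)=-1; (−1)^{3·1·9}·(-1)^1·(-1)^3 = -1.
v=∞: 51870 > 0 and 14630 > 0  ⇒  (a,b)_∞ = +1.
v=7: a=7^1·(≡1), b=7^-1·(≡2) mod 7; (1|7)=+1, (2|7)=+1; (−1)^{1·-1·3}·(+1)^-1·(+1)^1 = -1.
v=2: v_2(a)=1, v_2(b)=1; units ≡ 7, 3 (mod 8); ε·ε+αω+βω = 1·1+1·1+1·0 ≡ 0  ⇒  (a,b)_2 = +1.
(51870, 14630 / ℚ) ramifies at {3, 7, 13, 19}: a division algebra.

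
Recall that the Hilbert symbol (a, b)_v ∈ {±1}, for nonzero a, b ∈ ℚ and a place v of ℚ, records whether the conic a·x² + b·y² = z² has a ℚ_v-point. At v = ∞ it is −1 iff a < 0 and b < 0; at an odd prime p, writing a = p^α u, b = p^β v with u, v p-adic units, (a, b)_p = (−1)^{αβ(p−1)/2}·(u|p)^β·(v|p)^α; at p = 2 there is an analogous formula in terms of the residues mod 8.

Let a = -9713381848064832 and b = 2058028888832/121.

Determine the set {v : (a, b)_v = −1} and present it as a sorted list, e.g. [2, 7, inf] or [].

(a, b) ≡ (-93, 203) mod (ℚ^×)²; places V = {2, 3, 7, 11, 29, 31, ∞}.
(a,b)_2: α=6, β=8; u≡3, v≡3 (mod 8); ε(u)ε(v)=1·1, αω(v)=6·1, βω(u)=8·1; sum ≡ 1  ⇒  -1.
(a,b)_∞: sgn(-93)=−, sgn(203)=+, so +1.
(a,b)_31: α=3, u≡20; β=2, v≡22 (mod 31); (20|31)=+1, (22|31)=-1; sign (−1)^0·+1^2·-1^3 = -1.
(a,b)_29: α=4, u≡23; β=3, v≡20 (mod 29); (23|29)=+1, (20|29)=+1; sign (−1)^0·+1^3·+1^4 = +1.
(a,b)_3: α=1, u≡2; β=0, v≡2 (mod 3); (2|3)=-1, (2|3)=-1; sign (−1)^0·-1^0·-1^1 = -1.
(a,b)_11: α=0, u≡8; β=-2, v≡4 (mod 11); (8|11)=-1, (4|11)=+1; sign (−1)^0·-1^-2·+1^0 = +1.
(a,b)_7: α=4, u≡3; β=3, v≡4 (mod 7); (3|7)=-1, (4|7)=+1; sign (−1)^0·-1^3·+1^4 = -1.
Ram(-93, 203) = {2, 3, 7, 31}; no ℚ_2-point on the conic.

[2, 3, 7, 31]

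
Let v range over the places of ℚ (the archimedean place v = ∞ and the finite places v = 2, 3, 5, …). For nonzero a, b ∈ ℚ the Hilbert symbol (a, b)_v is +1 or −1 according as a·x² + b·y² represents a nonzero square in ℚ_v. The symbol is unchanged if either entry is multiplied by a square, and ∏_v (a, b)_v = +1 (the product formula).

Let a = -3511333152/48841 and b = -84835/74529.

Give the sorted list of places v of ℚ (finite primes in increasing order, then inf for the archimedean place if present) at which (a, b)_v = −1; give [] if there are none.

Mod squares: a ≡ -2709362, b ≡ -235. Check v ∈ {∞, 2, 3, 5, 7, 13, 17, 19, 37, 41, 47}.
v=47: a=47^1·(≡13), b=47^1·(≡34) mod 47; (13|47)=-1, (34|47)=+1; (−1)^{1·1·23}·(-1)^1·(+1)^1 = +1.
v=∞: -2709362 < 0 and -235 < 0  ⇒  (a,b)_∞ = -1.
v=7: a=7^0·(≡1), b=7^-2·(≡6) mod 7; (1|7)=+1, (6|7)=-1; (−1)^{0·-2·3}·(+1)^-2·(-1)^0 = +1.
v=19: a=19^1·(≡11), b=19^2·(≡8) mod 19; (11|19)=+1, (8|19)=-1; (−1)^{1·2·9}·(+1)^2·(-1)^1 = -1.
v=2: v_2(a)=5, v_2(b)=0; units ≡ 7, 5 (mod 8); ε·ε+αω+βω = 1·0+5·1+0·0 ≡ 1  ⇒  (a,b)_2 = -1.
v=37: a=37^1·(≡34), b=37^0·(≡14) mod 37; (34|37)=+1, (14|37)=-1; (−1)^{1·0·18}·(+1)^0·(-1)^1 = -1.
v=5: a=5^0·(≡3), b=5^1·(≡2) mod 5; (3|5)=-1, (2|5)=-1; (−1)^{0·1·2}·(-1)^1·(-1)^0 = -1.
v=3: a=3^4·(≡1), b=3^-2·(≡2) mod 3; (1|3)=+1, (2|3)=-1; (−1)^{4·-2·1}·(+1)^-2·(-1)^4 = +1.
v=41: a=41^1·(≡25), b=41^0·(≡28) mod 41; (25|41)=+1, (28|41)=-1; (−1)^{1·0·20}·(+1)^0·(-1)^1 = -1.
v=13: a=13^-2·(≡8), b=13^-2·(≡10) mod 13; (8|13)=-1, (10|13)=+1; (−1)^{-2·-2·6}·(-1)^-2·(+1)^-2 = +1.
v=17: a=17^-2·(≡16), b=17^0·(≡12) mod 17; (16|17)=+1, (12|17)=-1; (−1)^{-2·0·8}·(+1)^0·(-1)^-2 = +1.
|Ram(-2709362, -235)| = 6, even; anisotropic at {2, 5, 19, 37, 41, ∞}.

[2, 5, 19, 37, 41, inf]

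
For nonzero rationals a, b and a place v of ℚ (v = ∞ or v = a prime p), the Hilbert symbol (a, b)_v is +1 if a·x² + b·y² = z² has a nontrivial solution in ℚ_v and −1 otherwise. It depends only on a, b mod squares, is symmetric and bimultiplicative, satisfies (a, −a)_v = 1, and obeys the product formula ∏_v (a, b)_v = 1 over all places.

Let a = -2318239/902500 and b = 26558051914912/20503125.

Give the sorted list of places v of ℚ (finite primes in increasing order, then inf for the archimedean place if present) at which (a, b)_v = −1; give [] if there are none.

(a, b) ≡ (-391, 22610) mod (ℚ^×)²; places V = {2, 3, 5, 7, 11, 17, 19, 23, ∞}.
(a,b)_17: α=1, u≡6; β=3, v≡16 (mod 17); (6|17)=-1, (16|17)=+1; sign (−1)^0·-1^3·+1^1 = -1.
(a,b)_5: α=-4, u≡4; β=-5, v≡2 (mod 5); (4|5)=+1, (2|5)=-1; sign (−1)^0·+1^-5·-1^-4 = +1.
(a,b)_∞: sgn(-391)=−, sgn(22610)=+, so +1.
(a,b)_7: α=2, u≡4; β=5, v≡3 (mod 7); (4|7)=+1, (3|7)=-1; sign (−1)^0·+1^5·-1^2 = +1.
(a,b)_2: α=-2, β=5; u≡1, v≡1 (mod 8); ε(u)ε(v)=0·0, αω(v)=-2·0, βω(u)=5·0; sum ≡ 0  ⇒  +1.
(a,b)_3: α=0, u≡2; β=-8, v≡2 (mod 3); (2|3)=-1, (2|3)=-1; sign (−1)^0·-1^-8·-1^0 = +1.
(a,b)_19: α=-2, u≡18; β=1, v≡15 (mod 19); (18|19)=-1, (15|19)=-1; sign (−1)^0·-1^1·-1^-2 = -1.
(a,b)_11: α=2, u≡5; β=0, v≡9 (mod 11); (5|11)=+1, (9|11)=+1; sign (−1)^0·+1^0·+1^2 = +1.
(a,b)_23: α=1, u≡13; β=2, v≡16 (mod 23); (13|23)=+1, (16|23)=+1; sign (−1)^0·+1^2·+1^1 = +1.
Ram(-391, 22610) = {17, 19}; no ℚ_17-point on the conic.

[17, 19]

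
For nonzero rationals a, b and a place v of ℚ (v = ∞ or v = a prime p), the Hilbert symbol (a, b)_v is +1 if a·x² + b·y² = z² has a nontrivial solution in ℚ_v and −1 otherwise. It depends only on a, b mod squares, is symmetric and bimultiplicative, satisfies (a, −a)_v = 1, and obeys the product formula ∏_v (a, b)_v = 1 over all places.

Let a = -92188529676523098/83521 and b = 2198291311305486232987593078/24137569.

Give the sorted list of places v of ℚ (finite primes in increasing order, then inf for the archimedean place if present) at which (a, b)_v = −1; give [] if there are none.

(a, b) ≡ (-18538, 6118) mod (ℚ^×)²; places V = {2, 3, 7, 13, 17, 19, 23, 29, 31, ∞}.
(a,b)_7: α=2, u≡6; β=3, v≡5 (mod 7); (6|7)=-1, (5|7)=-1; sign (−1)^0·-1^3·-1^2 = -1.
(a,b)_13: α=1, u≡10; β=2, v≡6 (mod 13); (10|13)=+1, (6|13)=-1; sign (−1)^0·+1^2·-1^1 = -1.
(a,b)_17: α=-4, u≡2; β=-6, v≡13 (mod 17); (2|17)=+1, (13|17)=+1; sign (−1)^0·+1^-6·+1^-4 = +1.
(a,b)_2: α=1, β=1; u≡3, v≡3 (mod 8); ε(u)ε(v)=1·1, αω(v)=1·1, βω(u)=1·1; sum ≡ 1  ⇒  -1.
(a,b)_∞: sgn(-18538)=−, sgn(6118)=+, so +1.
(a,b)_31: α=1, u≡21; β=2, v≡6 (mod 31); (21|31)=-1, (6|31)=-1; sign (−1)^0·-1^2·-1^1 = -1.
(a,b)_29: α=0, u≡1; β=2, v≡20 (mod 29); (1|29)=+1, (20|29)=+1; sign (−1)^0·+1^2·+1^0 = +1.
(a,b)_19: α=2, u≡4; β=3, v≡2 (mod 19); (4|19)=+1, (2|19)=-1; sign (−1)^0·+1^3·-1^2 = +1.
(a,b)_23: α=3, u≡5; β=5, v≡1 (mod 23); (5|23)=-1, (1|23)=+1; sign (−1)^1·-1^5·+1^3 = +1.
(a,b)_3: α=12, u≡2; β=12, v≡1 (mod 3); (2|3)=-1, (1|3)=+1; sign (−1)^0·-1^12·+1^12 = +1.
Ram(-18538, 6118) = {2, 7, 13, 31}; no ℚ_2-point on the conic.

[2, 7, 13, 31]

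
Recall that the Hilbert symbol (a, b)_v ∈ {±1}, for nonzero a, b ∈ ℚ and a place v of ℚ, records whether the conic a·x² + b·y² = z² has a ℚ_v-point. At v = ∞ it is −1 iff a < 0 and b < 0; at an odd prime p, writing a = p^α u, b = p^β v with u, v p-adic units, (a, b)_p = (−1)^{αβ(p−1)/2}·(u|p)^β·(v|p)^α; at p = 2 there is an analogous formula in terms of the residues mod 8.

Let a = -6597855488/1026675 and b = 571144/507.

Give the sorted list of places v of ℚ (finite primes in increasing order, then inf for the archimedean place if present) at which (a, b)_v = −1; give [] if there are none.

[2, 3]

Mod squares: a ≡ -4371, b ≡ 8742. Check v ∈ {∞, 2, 3, 5, 7, 13, 19, 31, 47}.
v=47: a=47^1·(≡17), b=47^1·(≡35) mod 47; (17|47)=+1, (35|47)=-1; (−1)^{1·1·23}·(+1)^1·(-1)^1 = +1.
v=19: a=19^2·(≡10), b=19^0·(≡12) mod 19; (10|19)=-1, (12|19)=-1; (−1)^{2·0·9}·(-1)^0·(-1)^2 = +1.
v=∞: -4371 < 0 and 8742 > 0  ⇒  (a,b)_∞ = +1.
v=31: a=31^1·(≡1), b=31^1·(≡15) mod 31; (1|31)=+1, (15|31)=-1; (−1)^{1·1·15}·(+1)^1·(-1)^1 = +1.
v=2: v_2(a)=8, v_2(b)=3; units ≡ 5, 3 (mod 8); ε·ε+αω+βω = 0·1+8·1+3·1 ≡ 1  ⇒  (a,b)_2 = -1.
v=13: a=13^-2·(≡9), b=13^-2·(≡5) mod 13; (9|13)=+1, (5|13)=-1; (−1)^{-2·-2·6}·(+1)^-2·(-1)^-2 = +1.
v=5: a=5^-2·(≡1), b=5^0·(≡2) mod 5; (1|5)=+1, (2|5)=-1; (−1)^{-2·0·2}·(+1)^0·(-1)^-2 = +1.
v=7: a=7^2·(≡2), b=7^2·(≡5) mod 7; (2|7)=+1, (5|7)=-1; (−1)^{2·2·3}·(+1)^2·(-1)^2 = +1.
v=3: a=3^-5·(≡1), b=3^-1·(≡1) mod 3; (1|3)=+1, (1|3)=+1; (−1)^{-5·-1·1}·(+1)^-1·(+1)^-5 = -1.
|Ram(-4371, 8742)| = 2, even; anisotropic at {2, 3}.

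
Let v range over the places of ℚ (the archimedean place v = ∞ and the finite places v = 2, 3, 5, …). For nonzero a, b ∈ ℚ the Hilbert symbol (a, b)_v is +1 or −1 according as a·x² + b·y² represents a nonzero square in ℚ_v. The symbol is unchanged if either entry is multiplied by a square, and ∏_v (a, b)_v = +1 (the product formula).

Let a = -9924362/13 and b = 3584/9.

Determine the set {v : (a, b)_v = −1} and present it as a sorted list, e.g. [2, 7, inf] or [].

[2, 17, 23, 37]

Mod squares: a ≡ -2632994, b ≡ 14. Check v ∈ {∞, 2, 3, 7, 13, 17, 23, 37}.
v=∞: -2632994 < 0 and 14 > 0  ⇒  (a,b)_∞ = +1.
v=2: v_2(a)=1, v_2(b)=9; units ≡ 7, 7 (mod 8); ε·ε+αω+βω = 1·1+1·0+9·0 ≡ 1  ⇒  (a,b)_2 = -1.
v=37: a=37^1·(≡36), b=37^0·(≡20) mod 37; (36|37)=+1, (20|37)=-1; (−1)^{1·0·18}·(+1)^0·(-1)^1 = -1.
v=23: a=23^1·(≡6), b=23^0·(≡20) mod 23; (6|23)=+1, (20|23)=-1; (−1)^{1·0·11}·(+1)^0·(-1)^1 = -1.
v=7: a=7^3·(≡3), b=7^1·(≡4) mod 7; (3|7)=-1, (4|7)=+1; (−1)^{3·1·3}·(-1)^1·(+1)^3 = +1.
v=3: a=3^0·(≡1), b=3^-2·(≡2) mod 3; (1|3)=+1, (2|3)=-1; (−1)^{0·-2·1}·(+1)^-2·(-1)^0 = +1.
v=17: a=17^1·(≡10), b=17^0·(≡11) mod 17; (10|17)=-1, (11|17)=-1; (−1)^{1·0·8}·(-1)^0·(-1)^1 = -1.
v=13: a=13^-1·(≡7), b=13^0·(≡1) mod 13; (7|13)=-1, (1|13)=+1; (−1)^{-1·0·6}·(-1)^0·(+1)^-1 = +1.
Ram(-2632994, 14) = {2, 17, 23, 37}; no ℚ_2-point on the conic.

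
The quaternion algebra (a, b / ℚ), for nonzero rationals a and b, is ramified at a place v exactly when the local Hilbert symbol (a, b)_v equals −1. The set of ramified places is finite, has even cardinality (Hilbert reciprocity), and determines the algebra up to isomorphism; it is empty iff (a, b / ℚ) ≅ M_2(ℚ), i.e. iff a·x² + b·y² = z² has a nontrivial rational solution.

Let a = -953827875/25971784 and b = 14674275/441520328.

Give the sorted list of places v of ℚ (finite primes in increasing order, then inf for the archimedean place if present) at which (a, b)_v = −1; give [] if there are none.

Mod squares: a ≡ -24310, b ≡ 22. Check v ∈ {∞, 2, 3, 5, 7, 11, 13, 17, 19, 23}.
v=2: v_2(a)=-3, v_2(b)=-3; units ≡ 5, 3 (mod 8); ε·ε+αω+βω = 0·1+-3·1+-3·1 ≡ 0  ⇒  (a,b)_2 = +1.
v=7: a=7^2·(≡2), b=7^2·(≡2) mod 7; (2|7)=+1, (2|7)=+1; (−1)^{2·2·3}·(+1)^2·(+1)^2 = +1.
v=11: a=11^3·(≡1), b=11^3·(≡2) mod 11; (1|11)=+1, (2|11)=-1; (−1)^{3·3·5}·(+1)^3·(-1)^3 = +1.
v=3: a=3^2·(≡2), b=3^2·(≡1) mod 3; (2|3)=-1, (1|3)=+1; (−1)^{2·2·1}·(-1)^2·(+1)^2 = +1.
v=17: a=17^-1·(≡13), b=17^-2·(≡10) mod 17; (13|17)=+1, (10|17)=-1; (−1)^{-1·-2·8}·(+1)^-2·(-1)^-1 = -1.
v=23: a=23^-2·(≡3), b=23^-2·(≡20) mod 23; (3|23)=+1, (20|23)=-1; (−1)^{-2·-2·11}·(+1)^-2·(-1)^-2 = +1.
v=19: a=19^-2·(≡15), b=19^-2·(≡14) mod 19; (15|19)=-1, (14|19)=-1; (−1)^{-2·-2·9}·(-1)^-2·(-1)^-2 = +1.
v=∞: -24310 < 0 and 22 > 0  ⇒  (a,b)_∞ = +1.
v=13: a=13^1·(≡2), b=13^0·(≡9) mod 13; (2|13)=-1, (9|13)=+1; (−1)^{1·0·6}·(-1)^0·(+1)^1 = +1.
v=5: a=5^3·(≡3), b=5^2·(≡2) mod 5; (3|5)=-1, (2|5)=-1; (−1)^{3·2·2}·(-1)^2·(-1)^3 = -1.
|Ram(-24310, 22)| = 2, even; anisotropic at {5, 17}.

[5, 17]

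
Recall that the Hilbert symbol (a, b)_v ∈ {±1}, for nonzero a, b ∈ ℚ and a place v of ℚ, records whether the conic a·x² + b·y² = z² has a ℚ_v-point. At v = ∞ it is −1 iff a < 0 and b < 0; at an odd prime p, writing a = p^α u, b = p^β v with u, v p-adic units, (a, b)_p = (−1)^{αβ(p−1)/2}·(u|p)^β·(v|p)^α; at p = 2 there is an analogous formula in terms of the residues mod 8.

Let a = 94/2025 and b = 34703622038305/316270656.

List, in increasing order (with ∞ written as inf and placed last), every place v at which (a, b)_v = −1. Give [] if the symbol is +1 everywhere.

[43, 47]

Mod squares: a ≡ 94, b ≡ 113305. Check v ∈ {∞, 2, 3, 5, 11, 13, 17, 19, 31, 37, 43, 47}.
v=11: a=11^0·(≡6), b=11^2·(≡4) mod 11; (6|11)=-1, (4|11)=+1; (−1)^{0·2·5}·(-1)^2·(+1)^0 = +1.
v=∞: 94 > 0 and 113305 > 0  ⇒  (a,b)_∞ = +1.
v=5: a=5^-2·(≡4), b=5^1·(≡1) mod 5; (4|5)=+1, (1|5)=+1; (−1)^{-2·1·2}·(+1)^1·(+1)^-2 = +1.
v=19: a=19^0·(≡12), b=19^-2·(≡18) mod 19; (12|19)=-1, (18|19)=-1; (−1)^{0·-2·9}·(-1)^-2·(-1)^0 = +1.
v=13: a=13^0·(≡12), b=13^-2·(≡10) mod 13; (12|13)=+1, (10|13)=+1; (−1)^{0·-2·6}·(+1)^-2·(+1)^0 = +1.
v=37: a=37^0·(≡35), b=37^2·(≡30) mod 37; (35|37)=-1, (30|37)=+1; (−1)^{0·2·18}·(-1)^2·(+1)^0 = +1.
v=2: v_2(a)=1, v_2(b)=-6; units ≡ 7, 1 (mod 8); ε·ε+αω+βω = 1·0+1·0+-6·0 ≡ 0  ⇒  (a,b)_2 = +1.
v=17: a=17^0·(≡13), b=17^1·(≡16) mod 17; (13|17)=+1, (16|17)=+1; (−1)^{0·1·8}·(+1)^1·(+1)^0 = +1.
v=43: a=43^0·(≡2), b=43^3·(≡18) mod 43; (2|43)=-1, (18|43)=-1; (−1)^{0·3·21}·(-1)^3·(-1)^0 = -1.
v=3: a=3^-4·(≡1), b=3^-4·(≡1) mod 3; (1|3)=+1, (1|3)=+1; (−1)^{-4·-4·1}·(+1)^-4·(+1)^-4 = +1.
v=31: a=31^0·(≡28), b=31^1·(≡9) mod 31; (28|31)=+1, (9|31)=+1; (−1)^{0·1·15}·(+1)^1·(+1)^0 = +1.
v=47: a=47^1·(≡24), b=47^0·(≡45) mod 47; (24|47)=+1, (45|47)=-1; (−1)^{1·0·23}·(+1)^0·(-1)^1 = -1.
|Ram(94, 113305)| = 2, even; anisotropic at {43, 47}.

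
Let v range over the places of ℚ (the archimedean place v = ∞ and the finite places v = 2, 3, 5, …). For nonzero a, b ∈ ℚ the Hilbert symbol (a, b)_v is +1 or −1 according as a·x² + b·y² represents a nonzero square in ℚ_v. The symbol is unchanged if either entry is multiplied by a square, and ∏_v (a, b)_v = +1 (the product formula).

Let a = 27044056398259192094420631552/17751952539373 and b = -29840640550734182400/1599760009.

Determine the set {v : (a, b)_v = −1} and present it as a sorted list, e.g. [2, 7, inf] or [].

Mod squares: a ≡ 429, b ≡ -14. Check v ∈ {∞, 2, 3, 5, 7, 11, 13, 19, 23, 37, 47}.
v=13: a=13^-1·(≡2), b=13^0·(≡1) mod 13; (2|13)=-1, (1|13)=+1; (−1)^{-1·0·6}·(-1)^0·(+1)^-1 = +1.
v=23: a=23^-4·(≡20), b=23^-2·(≡6) mod 23; (20|23)=-1, (6|23)=+1; (−1)^{-4·-2·11}·(-1)^-2·(+1)^-4 = +1.
v=19: a=19^0·(≡1), b=19^2·(≡5) mod 19; (1|19)=+1, (5|19)=+1; (−1)^{0·2·9}·(+1)^2·(+1)^0 = +1.
v=7: a=7^8·(≡1), b=7^5·(≡6) mod 7; (1|7)=+1, (6|7)=-1; (−1)^{8·5·3}·(+1)^5·(-1)^8 = +1.
v=37: a=37^0·(≡24), b=37^-2·(≡23) mod 37; (24|37)=-1, (23|37)=-1; (−1)^{0·-2·18}·(-1)^-2·(-1)^0 = +1.
v=∞: 429 > 0 and -14 < 0  ⇒  (a,b)_∞ = +1.
v=11: a=11^7·(≡7), b=11^4·(≡6) mod 11; (7|11)=-1, (6|11)=-1; (−1)^{7·4·5}·(-1)^4·(-1)^7 = -1.
v=2: v_2(a)=24, v_2(b)=11; units ≡ 5, 1 (mod 8); ε·ε+αω+βω = 0·0+24·0+11·1 ≡ 1  ⇒  (a,b)_2 = -1.
v=3: a=3^15·(≡2), b=3^8·(≡1) mod 3; (2|3)=-1, (1|3)=+1; (−1)^{15·8·1}·(-1)^8·(+1)^15 = +1.
v=5: a=5^0·(≡4), b=5^2·(≡1) mod 5; (4|5)=+1, (1|5)=+1; (−1)^{0·2·2}·(+1)^2·(+1)^0 = +1.
v=47: a=47^-4·(≡9), b=47^-2·(≡41) mod 47; (9|47)=+1, (41|47)=-1; (−1)^{-4·-2·23}·(+1)^-2·(-1)^-4 = +1.
Ram(429, -14) = {2, 11}; no ℚ_2-point on the conic.

[2, 11]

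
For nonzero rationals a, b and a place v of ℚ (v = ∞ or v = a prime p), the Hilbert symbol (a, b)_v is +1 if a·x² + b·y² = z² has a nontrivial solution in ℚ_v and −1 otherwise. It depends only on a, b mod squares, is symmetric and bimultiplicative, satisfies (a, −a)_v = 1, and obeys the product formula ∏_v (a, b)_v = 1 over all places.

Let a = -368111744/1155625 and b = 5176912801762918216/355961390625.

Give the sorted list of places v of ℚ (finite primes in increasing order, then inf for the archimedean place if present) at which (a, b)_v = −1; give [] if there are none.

(a, b) ≡ (-34034, 34) mod (ℚ^×)²; places V = {2, 3, 5, 7, 11, 13, 17, 29, 37, 43, 47, ∞}.
(a,b)_13: α=3, u≡6; β=4, v≡2 (mod 13); (6|13)=-1, (2|13)=-1; sign (−1)^0·-1^4·-1^3 = -1.
(a,b)_5: α=-4, u≡4; β=-6, v≡4 (mod 5); (4|5)=+1, (4|5)=+1; sign (−1)^0·+1^-6·+1^-4 = +1.
(a,b)_∞: sgn(-34034)=−, sgn(34)=+, so +1.
(a,b)_47: α=0, u≡46; β=2, v≡24 (mod 47); (46|47)=-1, (24|47)=+1; sign (−1)^0·-1^2·+1^0 = +1.
(a,b)_3: α=0, u≡1; β=-2, v≡1 (mod 3); (1|3)=+1, (1|3)=+1; sign (−1)^0·+1^-2·+1^0 = +1.
(a,b)_11: α=1, u≡10; β=4, v≡9 (mod 11); (10|11)=-1, (9|11)=+1; sign (−1)^0·-1^4·+1^1 = +1.
(a,b)_17: α=1, u≡1; β=1, v≡16 (mod 17); (1|17)=+1, (16|17)=+1; sign (−1)^0·+1^1·+1^1 = +1.
(a,b)_43: α=-2, u≡22; β=-2, v≡29 (mod 43); (22|43)=-1, (29|43)=-1; sign (−1)^0·-1^-2·-1^-2 = +1.
(a,b)_37: α=0, u≡18; β=-2, v≡26 (mod 37); (18|37)=-1, (26|37)=+1; sign (−1)^0·-1^-2·+1^0 = +1.
(a,b)_29: α=0, u≡26; β=2, v≡7 (mod 29); (26|29)=-1, (7|29)=+1; sign (−1)^0·-1^2·+1^0 = +1.
(a,b)_7: α=1, u≡5; β=2, v≡6 (mod 7); (5|7)=-1, (6|7)=-1; sign (−1)^0·-1^2·-1^1 = -1.
(a,b)_2: α=7, β=3; u≡7, v≡1 (mod 8); ε(u)ε(v)=1·0, αω(v)=7·0, βω(u)=3·0; sum ≡ 0  ⇒  +1.
|Ram(-34034, 34)| = 2, even; anisotropic at {7, 13}.

[7, 13]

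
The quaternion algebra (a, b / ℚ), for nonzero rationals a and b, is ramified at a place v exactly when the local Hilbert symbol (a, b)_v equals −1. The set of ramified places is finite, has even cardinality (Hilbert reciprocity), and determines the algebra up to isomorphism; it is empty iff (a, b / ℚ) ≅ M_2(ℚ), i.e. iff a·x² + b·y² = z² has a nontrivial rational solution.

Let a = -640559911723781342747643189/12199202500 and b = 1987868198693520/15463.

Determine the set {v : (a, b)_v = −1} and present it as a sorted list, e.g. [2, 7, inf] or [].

(a, b) ≡ (-1309, 15015) mod (ℚ^×)²; places V = {2, 3, 5, 7, 11, 13, 17, 47, ∞}.
(a,b)_11: α=5, u≡10; β=5, v≡9 (mod 11); (10|11)=-1, (9|11)=+1; sign (−1)^1·-1^5·+1^5 = +1.
(a,b)_17: α=3, u≡4; β=2, v≡2 (mod 17); (4|17)=+1, (2|17)=+1; sign (−1)^0·+1^2·+1^3 = +1.
(a,b)_5: α=-4, u≡4; β=1, v≡3 (mod 5); (4|5)=+1, (3|5)=-1; sign (−1)^0·+1^1·-1^-4 = +1.
(a,b)_2: α=-2, β=4; u≡3, v≡7 (mod 8); ε(u)ε(v)=1·1, αω(v)=-2·0, βω(u)=4·1; sum ≡ 1  ⇒  -1.
(a,b)_3: α=10, u≡2; β=5, v≡1 (mod 3); (2|3)=-1, (1|3)=+1; sign (−1)^0·-1^5·+1^10 = -1.
(a,b)_47: α=-4, u≡8; β=-2, v≡13 (mod 47); (8|47)=+1, (13|47)=-1; sign (−1)^0·+1^-2·-1^-4 = +1.
(a,b)_7: α=5, u≡4; β=-1, v≡6 (mod 7); (4|7)=+1, (6|7)=-1; sign (−1)^1·+1^-1·-1^5 = +1.
(a,b)_13: α=8, u≡9; β=3, v≡11 (mod 13); (9|13)=+1, (11|13)=-1; sign (−1)^0·+1^3·-1^8 = +1.
(a,b)_∞: sgn(-1309)=−, sgn(15015)=+, so +1.
(-1309, 15015 / ℚ) ramifies at {2, 3}: a division algebra.

[2, 3]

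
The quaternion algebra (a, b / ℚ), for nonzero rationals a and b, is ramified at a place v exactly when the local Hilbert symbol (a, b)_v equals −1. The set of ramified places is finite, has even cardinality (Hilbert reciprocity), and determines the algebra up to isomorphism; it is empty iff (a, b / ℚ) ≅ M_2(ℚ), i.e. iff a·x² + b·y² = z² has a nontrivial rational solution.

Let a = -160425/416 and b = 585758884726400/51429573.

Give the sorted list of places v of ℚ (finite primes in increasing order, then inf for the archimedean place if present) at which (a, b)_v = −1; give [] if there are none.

[2, 13, 23, 53]

(a, b) ≡ (-18538, 802713938) mod (ℚ^×)²; places V = {2, 3, 5, 7, 11, 13, 17, 19, 23, 31, 43, 53, ∞}.
(a,b)_17: α=0, u≡9; β=-2, v≡15 (mod 17); (9|17)=+1, (15|17)=+1; sign (−1)^0·+1^-2·+1^0 = +1.
(a,b)_23: α=1, u≡20; β=1, v≡7 (mod 23); (20|23)=-1, (7|23)=-1; sign (−1)^1·-1^1·-1^1 = -1.
(a,b)_53: α=0, u≡39; β=1, v≡44 (mod 53); (39|53)=-1, (44|53)=+1; sign (−1)^0·-1^1·+1^0 = -1.
(a,b)_31: α=1, u≡24; β=1, v≡18 (mod 31); (24|31)=-1, (18|31)=+1; sign (−1)^1·-1^1·+1^1 = +1.
(a,b)_43: α=0, u≡24; β=1, v≡14 (mod 43); (24|43)=+1, (14|43)=+1; sign (−1)^0·+1^1·+1^0 = +1.
(a,b)_∞: sgn(-18538)=−, sgn(802713938)=+, so +1.
(a,b)_19: α=0, u≡4; β=1, v≡6 (mod 19); (4|19)=+1, (6|19)=+1; sign (−1)^0·+1^1·+1^0 = +1.
(a,b)_2: α=-5, β=7; u≡3, v≡1 (mod 8); ε(u)ε(v)=1·0, αω(v)=-5·0, βω(u)=7·1; sum ≡ 1  ⇒  -1.
(a,b)_7: α=0, u≡5; β=2, v≡5 (mod 7); (5|7)=-1, (5|7)=-1; sign (−1)^0·-1^2·-1^0 = +1.
(a,b)_11: α=0, u≡6; β=2, v≡9 (mod 11); (6|11)=-1, (9|11)=+1; sign (−1)^0·-1^2·+1^0 = +1.
(a,b)_13: α=-1, u≡10; β=-3, v≡11 (mod 13); (10|13)=+1, (11|13)=-1; sign (−1)^0·+1^-3·-1^-1 = -1.
(a,b)_5: α=2, u≡3; β=2, v≡2 (mod 5); (3|5)=-1, (2|5)=-1; sign (−1)^0·-1^2·-1^2 = +1.
(a,b)_3: α=2, u≡2; β=-4, v≡2 (mod 3); (2|3)=-1, (2|3)=-1; sign (−1)^0·-1^-4·-1^2 = +1.
(-18538, 802713938 / ℚ) ramifies at {2, 13, 23, 53}: a division algebra.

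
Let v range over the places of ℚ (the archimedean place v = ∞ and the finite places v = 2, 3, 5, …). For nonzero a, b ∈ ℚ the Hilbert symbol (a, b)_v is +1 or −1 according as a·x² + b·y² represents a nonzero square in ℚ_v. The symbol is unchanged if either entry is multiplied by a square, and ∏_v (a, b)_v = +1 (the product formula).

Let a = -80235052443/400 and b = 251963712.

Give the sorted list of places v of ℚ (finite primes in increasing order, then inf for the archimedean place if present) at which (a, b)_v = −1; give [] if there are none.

(a, b) ≡ (-5187, 437437) mod (ℚ^×)²; places V = {2, 3, 5, 7, 11, 13, 19, 23, ∞}.
(a,b)_3: α=5, u≡2; β=2, v≡1 (mod 3); (2|3)=-1, (1|3)=+1; sign (−1)^0·-1^2·+1^5 = +1.
(a,b)_7: α=1, u≡1; β=1, v≡4 (mod 7); (1|7)=+1, (4|7)=+1; sign (−1)^1·+1^1·+1^1 = -1.
(a,b)_19: α=3, u≡10; β=1, v≡8 (mod 19); (10|19)=-1, (8|19)=-1; sign (−1)^1·-1^1·-1^3 = -1.
(a,b)_23: α=2, u≡20; β=1, v≡21 (mod 23); (20|23)=-1, (21|23)=-1; sign (−1)^0·-1^1·-1^2 = -1.
(a,b)_11: α=0, u≡1; β=1, v≡8 (mod 11); (1|11)=+1, (8|11)=-1; sign (−1)^0·+1^1·-1^0 = +1.
(a,b)_13: α=1, u≡4; β=1, v≡7 (mod 13); (4|13)=+1, (7|13)=-1; sign (−1)^0·+1^1·-1^1 = -1.
(a,b)_2: α=-4, β=6; u≡5, v≡5 (mod 8); ε(u)ε(v)=0·0, αω(v)=-4·1, βω(u)=6·1; sum ≡ 0  ⇒  +1.
(a,b)_5: α=-2, u≡2; β=0, v≡2 (mod 5); (2|5)=-1, (2|5)=-1; sign (−1)^0·-1^0·-1^-2 = +1.
(a,b)_∞: sgn(-5187)=−, sgn(437437)=+, so +1.
|Ram(-5187, 437437)| = 4, even; anisotropic at {7, 13, 19, 23}.

[7, 13, 19, 23]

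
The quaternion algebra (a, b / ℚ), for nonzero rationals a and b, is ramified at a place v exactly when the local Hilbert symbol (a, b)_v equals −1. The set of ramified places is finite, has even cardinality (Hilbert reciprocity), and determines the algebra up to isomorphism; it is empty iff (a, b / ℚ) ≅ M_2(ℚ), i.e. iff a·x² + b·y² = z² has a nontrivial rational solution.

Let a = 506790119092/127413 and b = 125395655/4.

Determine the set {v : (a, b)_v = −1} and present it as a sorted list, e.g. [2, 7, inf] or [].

(a, b) ≡ (6409, 8855) mod (ℚ^×)²; places V = {2, 3, 5, 7, 11, 13, 17, 23, 29, 41, ∞}.
(a,b)_23: α=2, u≡19; β=1, v≡22 (mod 23); (19|23)=-1, (22|23)=-1; sign (−1)^0·-1^1·-1^2 = -1.
(a,b)_∞: sgn(6409)=+, sgn(8855)=+, so +1.
(a,b)_17: α=3, u≡11; β=2, v≡1 (mod 17); (11|17)=-1, (1|17)=+1; sign (−1)^0·-1^2·+1^3 = +1.
(a,b)_41: α=2, u≡24; β=0, v≡37 (mod 41); (24|41)=-1, (37|41)=+1; sign (−1)^0·-1^0·+1^2 = +1.
(a,b)_7: α=0, u≡2; β=3, v≡6 (mod 7); (2|7)=+1, (6|7)=-1; sign (−1)^0·+1^3·-1^0 = +1.
(a,b)_5: α=0, u≡4; β=1, v≡4 (mod 5); (4|5)=+1, (4|5)=+1; sign (−1)^0·+1^1·+1^0 = +1.
(a,b)_3: α=-4, u≡1; β=0, v≡2 (mod 3); (1|3)=+1, (2|3)=-1; sign (−1)^0·+1^0·-1^-4 = +1.
(a,b)_11: α=-2, u≡6; β=1, v≡2 (mod 11); (6|11)=-1, (2|11)=-1; sign (−1)^0·-1^1·-1^-2 = -1.
(a,b)_13: α=-1, u≡3; β=0, v≡2 (mod 13); (3|13)=+1, (2|13)=-1; sign (−1)^0·+1^0·-1^-1 = -1.
(a,b)_2: α=2, β=-2; u≡1, v≡7 (mod 8); ε(u)ε(v)=0·1, αω(v)=2·0, βω(u)=-2·0; sum ≡ 0  ⇒  +1.
(a,b)_29: α=1, u≡8; β=0, v≡8 (mod 29); (8|29)=-1, (8|29)=-1; sign (−1)^0·-1^0·-1^1 = -1.
|Ram(6409, 8855)| = 4, even; anisotropic at {11, 13, 23, 29}.

[11, 13, 23, 29]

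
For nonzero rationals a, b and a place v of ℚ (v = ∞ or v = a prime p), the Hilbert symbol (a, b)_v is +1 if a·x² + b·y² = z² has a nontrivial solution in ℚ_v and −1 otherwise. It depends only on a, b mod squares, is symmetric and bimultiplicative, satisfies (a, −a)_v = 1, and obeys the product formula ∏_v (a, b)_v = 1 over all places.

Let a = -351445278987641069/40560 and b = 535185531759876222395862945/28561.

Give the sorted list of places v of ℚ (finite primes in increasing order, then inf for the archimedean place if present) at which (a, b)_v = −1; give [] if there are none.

(a, b) ≡ (-33915, 30305) mod (ℚ^×)²; places V = {2, 3, 5, 7, 11, 13, 17, 19, 29, ∞}.
(a,b)_3: α=-1, u≡2; β=2, v≡2 (mod 3); (2|3)=-1, (2|3)=-1; sign (−1)^0·-1^2·-1^-1 = -1.
(a,b)_2: α=-4, β=0; u≡5, v≡1 (mod 8); ε(u)ε(v)=0·0, αω(v)=-4·0, βω(u)=0·1; sum ≡ 0  ⇒  +1.
(a,b)_13: α=-2, u≡7; β=-4, v≡6 (mod 13); (7|13)=-1, (6|13)=-1; sign (−1)^0·-1^-4·-1^-2 = +1.
(a,b)_7: α=1, u≡3; β=0, v≡1 (mod 7); (3|7)=-1, (1|7)=+1; sign (−1)^0·-1^0·+1^1 = +1.
(a,b)_19: α=3, u≡1; β=5, v≡13 (mod 19); (1|19)=+1, (13|19)=-1; sign (−1)^1·+1^5·-1^3 = +1.
(a,b)_11: α=6, u≡5; β=9, v≡3 (mod 11); (5|11)=+1, (3|11)=+1; sign (−1)^0·+1^9·+1^6 = +1.
(a,b)_17: α=3, u≡7; β=4, v≡10 (mod 17); (7|17)=-1, (10|17)=-1; sign (−1)^0·-1^4·-1^3 = -1.
(a,b)_5: α=-1, u≡3; β=1, v≡4 (mod 5); (3|5)=-1, (4|5)=+1; sign (−1)^0·-1^1·+1^-1 = -1.
(a,b)_∞: sgn(-33915)=−, sgn(30305)=+, so +1.
(a,b)_29: α=2, u≡8; β=3, v≡6 (mod 29); (8|29)=-1, (6|29)=+1; sign (−1)^0·-1^3·+1^2 = -1.
|Ram(-33915, 30305)| = 4, even; anisotropic at {3, 5, 17, 29}.

[3, 5, 17, 29]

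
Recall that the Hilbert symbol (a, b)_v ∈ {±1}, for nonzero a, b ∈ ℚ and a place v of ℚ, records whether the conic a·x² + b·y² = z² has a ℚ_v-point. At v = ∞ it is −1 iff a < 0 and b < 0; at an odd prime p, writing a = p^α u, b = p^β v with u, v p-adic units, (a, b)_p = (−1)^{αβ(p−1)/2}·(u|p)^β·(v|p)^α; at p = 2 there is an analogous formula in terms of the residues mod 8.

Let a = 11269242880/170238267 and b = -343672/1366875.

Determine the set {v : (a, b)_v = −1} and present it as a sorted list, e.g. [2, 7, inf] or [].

Mod squares: a ≡ 1785, b ≡ -714. Check v ∈ {∞, 2, 3, 5, 7, 17, 19, 31}.
v=2: v_2(a)=16, v_2(b)=3; units ≡ 1, 3 (mod 8); ε·ε+αω+βω = 0·1+16·1+3·0 ≡ 0  ⇒  (a,b)_2 = +1.
v=17: a=17^3·(≡10), b=17^1·(≡2) mod 17; (10|17)=-1, (2|17)=+1; (−1)^{3·1·8}·(-1)^1·(+1)^3 = -1.
v=19: a=19^0·(≡8), b=19^2·(≡10) mod 19; (8|19)=-1, (10|19)=-1; (−1)^{0·2·9}·(-1)^2·(-1)^0 = +1.
v=∞: 1785 > 0 and -714 < 0  ⇒  (a,b)_∞ = +1.
v=31: a=31^-2·(≡14), b=31^0·(≡24) mod 31; (14|31)=+1, (24|31)=-1; (−1)^{-2·0·15}·(+1)^0·(-1)^-2 = +1.
v=7: a=7^1·(≡6), b=7^1·(≡5) mod 7; (6|7)=-1, (5|7)=-1; (−1)^{1·1·3}·(-1)^1·(-1)^1 = -1.
v=3: a=3^-11·(≡1), b=3^-7·(≡2) mod 3; (1|3)=+1, (2|3)=-1; (−1)^{-11·-7·1}·(+1)^-7·(-1)^-11 = +1.
v=5: a=5^1·(≡3), b=5^-4·(≡4) mod 5; (3|5)=-1, (4|5)=+1; (−1)^{1·-4·2}·(-1)^-4·(+1)^1 = +1.
|Ram(1785, -714)| = 2, even; anisotropic at {7, 17}.

[7, 17]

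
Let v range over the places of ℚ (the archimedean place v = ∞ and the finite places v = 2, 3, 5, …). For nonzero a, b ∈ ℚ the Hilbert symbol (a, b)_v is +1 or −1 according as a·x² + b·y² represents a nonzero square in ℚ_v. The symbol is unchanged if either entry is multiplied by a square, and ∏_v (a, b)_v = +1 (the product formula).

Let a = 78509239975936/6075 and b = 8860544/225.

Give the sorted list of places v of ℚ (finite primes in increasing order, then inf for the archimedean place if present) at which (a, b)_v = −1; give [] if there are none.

(a, b) ≡ (3, 138446) mod (ℚ^×)²; places V = {2, 3, 5, 7, 11, 29, 31, ∞}.
(a,b)_31: α=2, u≡15; β=1, v≡16 (mod 31); (15|31)=-1, (16|31)=+1; sign (−1)^0·-1^1·+1^2 = -1.
(a,b)_3: α=-5, u≡1; β=-2, v≡2 (mod 3); (1|3)=+1, (2|3)=-1; sign (−1)^0·+1^-2·-1^-5 = -1.
(a,b)_29: α=2, u≡17; β=1, v≡26 (mod 29); (17|29)=-1, (26|29)=-1; sign (−1)^0·-1^1·-1^2 = -1.
(a,b)_5: α=-2, u≡2; β=-2, v≡1 (mod 5); (2|5)=-1, (1|5)=+1; sign (−1)^0·-1^-2·+1^-2 = +1.
(a,b)_7: α=2, u≡5; β=1, v≡3 (mod 7); (5|7)=-1, (3|7)=-1; sign (−1)^0·-1^1·-1^2 = -1.
(a,b)_2: α=14, β=7; u≡3, v≡7 (mod 8); ε(u)ε(v)=1·1, αω(v)=14·0, βω(u)=7·1; sum ≡ 0  ⇒  +1.
(a,b)_11: α=2, u≡9; β=1, v≡8 (mod 11); (9|11)=+1, (8|11)=-1; sign (−1)^0·+1^1·-1^2 = +1.
(a,b)_∞: sgn(3)=+, sgn(138446)=+, so +1.
|Ram(3, 138446)| = 4, even; anisotropic at {3, 7, 29, 31}.

[3, 7, 29, 31]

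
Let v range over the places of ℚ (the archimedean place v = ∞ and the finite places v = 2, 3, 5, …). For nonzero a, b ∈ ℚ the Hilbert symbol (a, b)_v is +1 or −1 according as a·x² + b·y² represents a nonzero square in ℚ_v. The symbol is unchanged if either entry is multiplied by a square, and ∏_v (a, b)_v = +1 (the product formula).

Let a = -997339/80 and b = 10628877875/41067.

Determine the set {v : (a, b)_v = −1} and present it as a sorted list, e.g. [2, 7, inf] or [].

(a, b) ≡ (-17255, 72105) mod (ℚ^×)²; places V = {2, 3, 5, 7, 11, 13, 17, 19, 23, 29, ∞}.
(a,b)_23: α=0, u≡3; β=1, v≡11 (mod 23); (3|23)=+1, (11|23)=-1; sign (−1)^0·+1^1·-1^0 = +1.
(a,b)_3: α=0, u≡1; β=-5, v≡2 (mod 3); (1|3)=+1, (2|3)=-1; sign (−1)^0·+1^-5·-1^0 = +1.
(a,b)_17: α=3, u≡10; β=0, v≡16 (mod 17); (10|17)=-1, (16|17)=+1; sign (−1)^0·-1^0·+1^3 = +1.
(a,b)_29: α=1, u≡12; β=0, v≡21 (mod 29); (12|29)=-1, (21|29)=-1; sign (−1)^0·-1^0·-1^1 = -1.
(a,b)_11: α=0, u≡3; β=1, v≡8 (mod 11); (3|11)=+1, (8|11)=-1; sign (−1)^0·+1^1·-1^0 = +1.
(a,b)_19: α=0, u≡7; β=3, v≡10 (mod 19); (7|19)=+1, (10|19)=-1; sign (−1)^0·+1^3·-1^0 = +1.
(a,b)_∞: sgn(-17255)=−, sgn(72105)=+, so +1.
(a,b)_13: α=0, u≡4; β=-2, v≡2 (mod 13); (4|13)=+1, (2|13)=-1; sign (−1)^0·+1^-2·-1^0 = +1.
(a,b)_7: α=1, u≡5; β=2, v≡3 (mod 7); (5|7)=-1, (3|7)=-1; sign (−1)^0·-1^2·-1^1 = -1.
(a,b)_2: α=-4, β=0; u≡1, v≡1 (mod 8); ε(u)ε(v)=0·0, αω(v)=-4·0, βω(u)=0·0; sum ≡ 0  ⇒  +1.
(a,b)_5: α=-1, u≡1; β=3, v≡4 (mod 5); (1|5)=+1, (4|5)=+1; sign (−1)^0·+1^3·+1^-1 = +1.
(-17255, 72105 / ℚ) ramifies at {7, 29}: a division algebra.

[7, 29]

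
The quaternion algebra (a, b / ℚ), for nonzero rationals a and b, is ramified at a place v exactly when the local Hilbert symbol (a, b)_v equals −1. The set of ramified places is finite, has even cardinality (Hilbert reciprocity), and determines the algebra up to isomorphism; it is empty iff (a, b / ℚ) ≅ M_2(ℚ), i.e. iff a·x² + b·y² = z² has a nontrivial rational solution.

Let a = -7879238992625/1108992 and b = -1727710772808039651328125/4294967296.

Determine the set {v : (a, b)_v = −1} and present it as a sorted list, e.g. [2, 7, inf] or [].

[7, 17, 23, inf]

Mod squares: a ≡ -533715, b ≡ -165. Check v ∈ {∞, 2, 3, 5, 7, 11, 13, 17, 19, 23}.
v=11: a=11^6·(≡1), b=11^11·(≡6) mod 11; (1|11)=+1, (6|11)=-1; (−1)^{6·11·5}·(+1)^11·(-1)^6 = +1.
v=7: a=7^1·(≡5), b=7^0·(≡3) mod 7; (5|7)=-1, (3|7)=-1; (−1)^{1·0·3}·(-1)^0·(-1)^1 = -1.
v=2: v_2(a)=-10, v_2(b)=-32; units ≡ 5, 3 (mod 8); ε·ε+αω+βω = 0·1+-10·1+-32·1 ≡ 0  ⇒  (a,b)_2 = +1.
v=∞: -533715 < 0 and -165 < 0  ⇒  (a,b)_∞ = -1.
v=17: a=17^1·(≡15), b=17^2·(≡6) mod 17; (15|17)=+1, (6|17)=-1; (−1)^{1·2·8}·(+1)^2·(-1)^1 = -1.
v=23: a=23^1·(≡12), b=23^2·(≡5) mod 23; (12|23)=+1, (5|23)=-1; (−1)^{1·2·11}·(+1)^2·(-1)^1 = -1.
v=13: a=13^1·(≡4), b=13^2·(≡10) mod 13; (4|13)=+1, (10|13)=+1; (−1)^{1·2·6}·(+1)^2·(+1)^1 = +1.
v=5: a=5^3·(≡2), b=5^7·(≡3) mod 5; (2|5)=-1, (3|5)=-1; (−1)^{3·7·2}·(-1)^7·(-1)^3 = +1.
v=19: a=19^-2·(≡8), b=19^0·(≡5) mod 19; (8|19)=-1, (5|19)=+1; (−1)^{-2·0·9}·(-1)^0·(+1)^-2 = +1.
v=3: a=3^-1·(≡1), b=3^1·(≡2) mod 3; (1|3)=+1, (2|3)=-1; (−1)^{-1·1·1}·(+1)^1·(-1)^-1 = +1.
Ram(-533715, -165) = {7, 17, 23, ∞}; no ℚ_7-point on the conic.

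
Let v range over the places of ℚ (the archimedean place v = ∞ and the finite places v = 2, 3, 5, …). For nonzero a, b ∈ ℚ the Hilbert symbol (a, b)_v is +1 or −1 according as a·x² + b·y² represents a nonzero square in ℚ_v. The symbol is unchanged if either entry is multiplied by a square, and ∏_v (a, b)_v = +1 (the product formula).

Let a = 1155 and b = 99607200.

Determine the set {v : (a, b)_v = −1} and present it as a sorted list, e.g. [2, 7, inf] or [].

(a, b) ≡ (1155, 42) mod (ℚ^×)²; places V = {2, 3, 5, 7, 11, ∞}.
(a,b)_7: α=1, u≡4; β=3, v≡5 (mod 7); (4|7)=+1, (5|7)=-1; sign (−1)^1·+1^3·-1^1 = +1.
(a,b)_5: α=1, u≡1; β=2, v≡3 (mod 5); (1|5)=+1, (3|5)=-1; sign (−1)^0·+1^2·-1^1 = -1.
(a,b)_∞: sgn(1155)=+, sgn(42)=+, so +1.
(a,b)_2: α=0, β=5; u≡3, v≡5 (mod 8); ε(u)ε(v)=1·0, αω(v)=0·1, βω(u)=5·1; sum ≡ 1  ⇒  -1.
(a,b)_11: α=1, u≡6; β=2, v≡4 (mod 11); (6|11)=-1, (4|11)=+1; sign (−1)^0·-1^2·+1^1 = +1.
(a,b)_3: α=1, u≡1; β=1, v≡2 (mod 3); (1|3)=+1, (2|3)=-1; sign (−1)^1·+1^1·-1^1 = +1.
Ram(1155, 42) = {2, 5}; no ℚ_2-point on the conic.

[2, 5]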